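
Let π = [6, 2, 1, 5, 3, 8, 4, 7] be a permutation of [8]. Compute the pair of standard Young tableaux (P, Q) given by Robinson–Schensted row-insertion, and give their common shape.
P = [1, 3, 4, 7] / [2, 5, 8] / [6];  Q = [1, 4, 6, 8] / [2, 5, 7] / [3];  common shape = (4, 3, 1)

Row-insert the values π_1, π_2, … into P one at a time, bumping the leftmost entry strictly greater than the inserted value down to the next row. The recording tableau Q records, in position (i, j), the step at which that cell was added to P.
  Insert 6 (step 1): P = [6];  Q = [1]
  Insert 2 (step 2): P = [2] / [6];  Q = [1] / [2]
  Insert 1 (step 3): P = [1] / [2] / [6];  Q = [1] / [2] / [3]
  Insert 5 (step 4): P = [1, 5] / [2] / [6];  Q = [1, 4] / [2] / [3]
  Insert 3 (step 5): P = [1, 3] / [2, 5] / [6];  Q = [1, 4] / [2, 5] / [3]
  Insert 8 (step 6): P = [1, 3, 8] / [2, 5] / [6];  Q = [1, 4, 6] / [2, 5] / [3]
  Insert 4 (step 7): P = [1, 3, 4] / [2, 5, 8] / [6];  Q = [1, 4, 6] / [2, 5, 7] / [3]
  Insert 7 (step 8): P = [1, 3, 4, 7] / [2, 5, 8] / [6];  Q = [1, 4, 6, 8] / [2, 5, 7] / [3]
Final shape: (4, 3, 1).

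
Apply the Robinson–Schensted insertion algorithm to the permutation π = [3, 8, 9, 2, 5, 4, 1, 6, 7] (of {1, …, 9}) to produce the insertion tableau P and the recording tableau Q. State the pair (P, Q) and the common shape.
P = [1, 4, 6, 7] / [2, 5, 9] / [3] / [8];  Q = [1, 2, 3, 9] / [4, 5, 8] / [6] / [7];  common shape = (4, 3, 1, 1)

Row-insert the values π_1, π_2, … into P one at a time, bumping the leftmost entry strictly greater than the inserted value down to the next row. The recording tableau Q records, in position (i, j), the step at which that cell was added to P.
  Insert 3 (step 1): P = [3];  Q = [1]
  Insert 8 (step 2): P = [3, 8];  Q = [1, 2]
  Insert 9 (step 3): P = [3, 8, 9];  Q = [1, 2, 3]
  Insert 2 (step 4): P = [2, 8, 9] / [3];  Q = [1, 2, 3] / [4]
  Insert 5 (step 5): P = [2, 5, 9] / [3, 8];  Q = [1, 2, 3] / [4, 5]
  Insert 4 (step 6): P = [2, 4, 9] / [3, 5] / [8];  Q = [1, 2, 3] / [4, 5] / [6]
  Insert 1 (step 7): P = [1, 4, 9] / [2, 5] / [3] / [8];  Q = [1, 2, 3] / [4, 5] / [6] / [7]
  Insert 6 (step 8): P = [1, 4, 6] / [2, 5, 9] / [3] / [8];  Q = [1, 2, 3] / [4, 5, 8] / [6] / [7]
  Insert 7 (step 9): P = [1, 4, 6, 7] / [2, 5, 9] / [3] / [8];  Q = [1, 2, 3, 9] / [4, 5, 8] / [6] / [7]
Final shape: (4, 3, 1, 1).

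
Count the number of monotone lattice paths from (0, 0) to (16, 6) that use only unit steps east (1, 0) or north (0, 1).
Number of paths = 74613

A monotone lattice path from (0, 0) to (16, 6) consists of 16 east steps and 6 north steps in some order, so it is determined by which 16 of the 22 steps are east. The count is C(22, 16) = 74613.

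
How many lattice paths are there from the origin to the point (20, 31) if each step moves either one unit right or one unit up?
Number of paths = 77535155627160

A monotone lattice path from (0, 0) to (20, 31) consists of 20 east steps and 31 north steps in some order, so it is determined by which 20 of the 51 steps are east. The count is C(51, 20) = 77535155627160.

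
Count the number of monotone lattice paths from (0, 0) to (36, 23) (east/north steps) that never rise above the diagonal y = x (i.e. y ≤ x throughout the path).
Number of paths = 5456577564869340

By the reflection principle (André's argument), the number of monotone paths to (36, 23) with n ≤ m that never go above y = x is C(59, 36) − C(59, 37) = 14420954992868970 − 8964377427999630 = 5456577564869340.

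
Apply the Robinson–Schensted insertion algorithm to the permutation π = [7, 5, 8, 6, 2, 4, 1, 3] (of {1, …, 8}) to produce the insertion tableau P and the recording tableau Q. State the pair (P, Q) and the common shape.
P = [1, 3] / [2, 4] / [5, 6] / [7, 8];  Q = [1, 3] / [2, 4] / [5, 6] / [7, 8];  common shape = (2, 2, 2, 2)

Row-insert the values π_1, π_2, … into P one at a time, bumping the leftmost entry strictly greater than the inserted value down to the next row. The recording tableau Q records, in position (i, j), the step at which that cell was added to P.
  Insert 7 (step 1): P = [7];  Q = [1]
  Insert 5 (step 2): P = [5] / [7];  Q = [1] / [2]
  Insert 8 (step 3): P = [5, 8] / [7];  Q = [1, 3] / [2]
  Insert 6 (step 4): P = [5, 6] / [7, 8];  Q = [1, 3] / [2, 4]
  Insert 2 (step 5): P = [2, 6] / [5, 8] / [7];  Q = [1, 3] / [2, 4] / [5]
  Insert 4 (step 6): P = [2, 4] / [5, 6] / [7, 8];  Q = [1, 3] / [2, 4] / [5, 6]
  Insert 1 (step 7): P = [1, 4] / [2, 6] / [5, 8] / [7];  Q = [1, 3] / [2, 4] / [5, 6] / [7]
  Insert 3 (step 8): P = [1, 3] / [2, 4] / [5, 6] / [7, 8];  Q = [1, 3] / [2, 4] / [5, 6] / [7, 8]
Final shape: (2, 2, 2, 2).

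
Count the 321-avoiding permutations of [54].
C_54 = 451959718027953471447609509424

These 321-avoiding permutations are counted by the Catalan number C_n = (1/(n + 1)) · C(2n, n). For n = 54: C_54 = (1/55) · C(108, 54) = 24857784491537440929618523018320/55 = 451959718027953471447609509424.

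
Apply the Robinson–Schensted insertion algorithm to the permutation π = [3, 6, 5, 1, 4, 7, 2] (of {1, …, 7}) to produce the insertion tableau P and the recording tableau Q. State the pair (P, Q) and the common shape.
P = [1, 2, 7] / [3, 4] / [5] / [6];  Q = [1, 2, 6] / [3, 5] / [4] / [7];  common shape = (3, 2, 1, 1)

Row-insert the values π_1, π_2, … into P one at a time, bumping the leftmost entry strictly greater than the inserted value down to the next row. The recording tableau Q records, in position (i, j), the step at which that cell was added to P.
  Insert 3 (step 1): P = [3];  Q = [1]
  Insert 6 (step 2): P = [3, 6];  Q = [1, 2]
  Insert 5 (step 3): P = [3, 5] / [6];  Q = [1, 2] / [3]
  Insert 1 (step 4): P = [1, 5] / [3] / [6];  Q = [1, 2] / [3] / [4]
  Insert 4 (step 5): P = [1, 4] / [3, 5] / [6];  Q = [1, 2] / [3, 5] / [4]
  Insert 7 (step 6): P = [1, 4, 7] / [3, 5] / [6];  Q = [1, 2, 6] / [3, 5] / [4]
  Insert 2 (step 7): P = [1, 2, 7] / [3, 4] / [5] / [6];  Q = [1, 2, 6] / [3, 5] / [4] / [7]
Final shape: (3, 2, 1, 1).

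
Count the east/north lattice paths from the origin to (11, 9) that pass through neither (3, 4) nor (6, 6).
Number of paths = 90771

Inclusion–exclusion. Total paths: C(20, 11) = 167960. Through P₁: C(7, 3)·C(13, 8) = 45045. Through P₂: C(12, 6)·C(8, 5) = 51744. Since P₁ is strictly southwest of P₂, a monotone path through both must visit P₁ then P₂; paths through both = C(7, 3)·C(5, 3)·C(8, 5) = 19600. Avoid both = 167960 − 45045 − 51744 + 19600 = 90771.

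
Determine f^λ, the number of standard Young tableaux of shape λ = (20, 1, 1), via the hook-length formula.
# SYT of shape (20, 1, 1) = 210

Hook-length formula: f^λ = n! / Π hook(c), product over all cells c of the Young diagram. For λ = (20, 1, 1), n = 22 boxes. Hook lengths by row (left-to-right, top-to-bottom): [22, 19, 18, 17, 16, 15, 14, 13, 12, 11, 10, 9, 8, 7, 6, 5, 4, 3, 2, 1]; [2]; [1]. Product of hooks = 5352384417988608000. So f^λ = 22! / 5352384417988608000 = 1124000727777607680000 / 5352384417988608000 = 210.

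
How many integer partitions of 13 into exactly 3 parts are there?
p(13, 3 parts) = 14

Partitions of n into exactly k parts ↔ partitions of n − k into at most k parts (subtract 1 from each part). For n = 13, k = 3, the partitions are: 11+1+1, 10+2+1, 9+3+1, 9+2+2, 8+4+1, 8+3+2, 7+5+1, 7+4+2, 7+3+3, 6+6+1, 6+5+2, 6+4+3, 5+5+3, 5+4+4. Count = 14.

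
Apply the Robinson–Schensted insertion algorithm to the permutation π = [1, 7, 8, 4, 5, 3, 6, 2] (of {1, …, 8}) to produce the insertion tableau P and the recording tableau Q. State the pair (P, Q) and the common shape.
P = [1, 2, 5, 6] / [3, 8] / [4] / [7];  Q = [1, 2, 3, 7] / [4, 5] / [6] / [8];  common shape = (4, 2, 1, 1)

Row-insert the values π_1, π_2, … into P one at a time, bumping the leftmost entry strictly greater than the inserted value down to the next row. The recording tableau Q records, in position (i, j), the step at which that cell was added to P.
  Insert 1 (step 1): P = [1];  Q = [1]
  Insert 7 (step 2): P = [1, 7];  Q = [1, 2]
  Insert 8 (step 3): P = [1, 7, 8];  Q = [1, 2, 3]
  Insert 4 (step 4): P = [1, 4, 8] / [7];  Q = [1, 2, 3] / [4]
  Insert 5 (step 5): P = [1, 4, 5] / [7, 8];  Q = [1, 2, 3] / [4, 5]
  Insert 3 (step 6): P = [1, 3, 5] / [4, 8] / [7];  Q = [1, 2, 3] / [4, 5] / [6]
  Insert 6 (step 7): P = [1, 3, 5, 6] / [4, 8] / [7];  Q = [1, 2, 3, 7] / [4, 5] / [6]
  Insert 2 (step 8): P = [1, 2, 5, 6] / [3, 8] / [4] / [7];  Q = [1, 2, 3, 7] / [4, 5] / [6] / [8]
Final shape: (4, 2, 1, 1).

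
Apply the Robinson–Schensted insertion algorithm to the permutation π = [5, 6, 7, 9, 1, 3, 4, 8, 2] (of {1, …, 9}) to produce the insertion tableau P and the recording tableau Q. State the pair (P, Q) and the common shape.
P = [1, 2, 4, 8] / [3, 6, 7, 9] / [5];  Q = [1, 2, 3, 4] / [5, 6, 7, 8] / [9];  common shape = (4, 4, 1)

Row-insert the values π_1, π_2, … into P one at a time, bumping the leftmost entry strictly greater than the inserted value down to the next row. The recording tableau Q records, in position (i, j), the step at which that cell was added to P.
  Insert 5 (step 1): P = [5];  Q = [1]
  Insert 6 (step 2): P = [5, 6];  Q = [1, 2]
  Insert 7 (step 3): P = [5, 6, 7];  Q = [1, 2, 3]
  Insert 9 (step 4): P = [5, 6, 7, 9];  Q = [1, 2, 3, 4]
  Insert 1 (step 5): P = [1, 6, 7, 9] / [5];  Q = [1, 2, 3, 4] / [5]
  Insert 3 (step 6): P = [1, 3, 7, 9] / [5, 6];  Q = [1, 2, 3, 4] / [5, 6]
  Insert 4 (step 7): P = [1, 3, 4, 9] / [5, 6, 7];  Q = [1, 2, 3, 4] / [5, 6, 7]
  Insert 8 (step 8): P = [1, 3, 4, 8] / [5, 6, 7, 9];  Q = [1, 2, 3, 4] / [5, 6, 7, 8]
  Insert 2 (step 9): P = [1, 2, 4, 8] / [3, 6, 7, 9] / [5];  Q = [1, 2, 3, 4] / [5, 6, 7, 8] / [9]
Final shape: (4, 4, 1).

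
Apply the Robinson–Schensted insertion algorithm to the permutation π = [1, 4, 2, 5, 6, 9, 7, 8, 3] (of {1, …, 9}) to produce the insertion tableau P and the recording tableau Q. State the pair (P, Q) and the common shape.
P = [1, 2, 3, 6, 7, 8] / [4, 5] / [9];  Q = [1, 2, 4, 5, 6, 8] / [3, 7] / [9];  common shape = (6, 2, 1)

Row-insert the values π_1, π_2, … into P one at a time, bumping the leftmost entry strictly greater than the inserted value down to the next row. The recording tableau Q records, in position (i, j), the step at which that cell was added to P.
  Insert 1 (step 1): P = [1];  Q = [1]
  Insert 4 (step 2): P = [1, 4];  Q = [1, 2]
  Insert 2 (step 3): P = [1, 2] / [4];  Q = [1, 2] / [3]
  Insert 5 (step 4): P = [1, 2, 5] / [4];  Q = [1, 2, 4] / [3]
  Insert 6 (step 5): P = [1, 2, 5, 6] / [4];  Q = [1, 2, 4, 5] / [3]
  Insert 9 (step 6): P = [1, 2, 5, 6, 9] / [4];  Q = [1, 2, 4, 5, 6] / [3]
  Insert 7 (step 7): P = [1, 2, 5, 6, 7] / [4, 9];  Q = [1, 2, 4, 5, 6] / [3, 7]
  Insert 8 (step 8): P = [1, 2, 5, 6, 7, 8] / [4, 9];  Q = [1, 2, 4, 5, 6, 8] / [3, 7]
  Insert 3 (step 9): P = [1, 2, 3, 6, 7, 8] / [4, 5] / [9];  Q = [1, 2, 4, 5, 6, 8] / [3, 7] / [9]
Final shape: (6, 2, 1).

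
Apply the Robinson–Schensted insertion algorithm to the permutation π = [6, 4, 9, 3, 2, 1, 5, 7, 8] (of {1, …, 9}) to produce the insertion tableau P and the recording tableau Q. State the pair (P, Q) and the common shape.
P = [1, 5, 7, 8] / [2, 9] / [3] / [4] / [6];  Q = [1, 3, 8, 9] / [2, 7] / [4] / [5] / [6];  common shape = (4, 2, 1, 1, 1)

Row-insert the values π_1, π_2, … into P one at a time, bumping the leftmost entry strictly greater than the inserted value down to the next row. The recording tableau Q records, in position (i, j), the step at which that cell was added to P.
  Insert 6 (step 1): P = [6];  Q = [1]
  Insert 4 (step 2): P = [4] / [6];  Q = [1] / [2]
  Insert 9 (step 3): P = [4, 9] / [6];  Q = [1, 3] / [2]
  Insert 3 (step 4): P = [3, 9] / [4] / [6];  Q = [1, 3] / [2] / [4]
  Insert 2 (step 5): P = [2, 9] / [3] / [4] / [6];  Q = [1, 3] / [2] / [4] / [5]
  Insert 1 (step 6): P = [1, 9] / [2] / [3] / [4] / [6];  Q = [1, 3] / [2] / [4] / [5] / [6]
  Insert 5 (step 7): P = [1, 5] / [2, 9] / [3] / [4] / [6];  Q = [1, 3] / [2, 7] / [4] / [5] / [6]
  Insert 7 (step 8): P = [1, 5, 7] / [2, 9] / [3] / [4] / [6];  Q = [1, 3, 8] / [2, 7] / [4] / [5] / [6]
  Insert 8 (step 9): P = [1, 5, 7, 8] / [2, 9] / [3] / [4] / [6];  Q = [1, 3, 8, 9] / [2, 7] / [4] / [5] / [6]
Final shape: (4, 2, 1, 1, 1).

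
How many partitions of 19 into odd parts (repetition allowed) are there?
p_odd(19) = 54

Enumerate partitions using only odd parts via the recurrence o(n, m) = o(n, m−2) + o(n−m, m) over odd m, starting from the largest odd part ≤ n. This gives p_odd(19) = 54. (Euler's theorem: equals the count of distinct-part partitions.)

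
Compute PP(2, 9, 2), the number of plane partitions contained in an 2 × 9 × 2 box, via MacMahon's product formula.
PP(2, 9, 2) = 1210

Evaluate the triple product over i = 1..2, j = 1..9, k = 1..2. The factors are (2/1) · (3/2) · (3/2) · (4/3) · (4/3) · (5/4) · (5/4) · (6/5) · … (36 factors total). The numerators and denominators telescope so the product is an integer; carrying out the multiplication exactly gives PP(2, 9, 2) = 1210.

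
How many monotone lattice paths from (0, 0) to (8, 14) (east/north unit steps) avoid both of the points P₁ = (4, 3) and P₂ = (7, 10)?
Number of paths = 195755

Inclusion–exclusion. Total paths: C(22, 8) = 319770. Through P₁: C(7, 4)·C(15, 4) = 47775. Through P₂: C(17, 7)·C(5, 1) = 97240. Since P₁ is strictly southwest of P₂, a monotone path through both must visit P₁ then P₂; paths through both = C(7, 4)·C(10, 3)·C(5, 1) = 21000. Avoid both = 319770 − 47775 − 97240 + 21000 = 195755.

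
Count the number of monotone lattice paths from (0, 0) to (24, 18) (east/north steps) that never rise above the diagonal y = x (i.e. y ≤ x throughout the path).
Number of paths = 99035193894

By the reflection principle (André's argument), the number of monotone paths to (24, 18) with n ≤ m that never go above y = x is C(42, 24) − C(42, 25) = 353697121050 − 254661927156 = 99035193894.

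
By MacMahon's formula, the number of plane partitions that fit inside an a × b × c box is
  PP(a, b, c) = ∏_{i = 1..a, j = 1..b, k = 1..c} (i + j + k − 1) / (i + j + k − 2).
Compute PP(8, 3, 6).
PP(8, 3, 6) = 614083470

Evaluate the triple product over i = 1..8, j = 1..3, k = 1..6. The factors are (2/1) · (3/2) · (4/3) · (5/4) · (6/5) · (7/6) · (3/2) · (4/3) · … (144 factors total). The numerators and denominators telescope so the product is an integer; carrying out the multiplication exactly gives PP(8, 3, 6) = 614083470.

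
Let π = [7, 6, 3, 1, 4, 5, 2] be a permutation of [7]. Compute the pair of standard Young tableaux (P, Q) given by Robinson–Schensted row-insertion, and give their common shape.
P = [1, 2, 5] / [3, 4] / [6] / [7];  Q = [1, 5, 6] / [2, 7] / [3] / [4];  common shape = (3, 2, 1, 1)

Row-insert the values π_1, π_2, … into P one at a time, bumping the leftmost entry strictly greater than the inserted value down to the next row. The recording tableau Q records, in position (i, j), the step at which that cell was added to P.
  Insert 7 (step 1): P = [7];  Q = [1]
  Insert 6 (step 2): P = [6] / [7];  Q = [1] / [2]
  Insert 3 (step 3): P = [3] / [6] / [7];  Q = [1] / [2] / [3]
  Insert 1 (step 4): P = [1] / [3] / [6] / [7];  Q = [1] / [2] / [3] / [4]
  Insert 4 (step 5): P = [1, 4] / [3] / [6] / [7];  Q = [1, 5] / [2] / [3] / [4]
  Insert 5 (step 6): P = [1, 4, 5] / [3] / [6] / [7];  Q = [1, 5, 6] / [2] / [3] / [4]
  Insert 2 (step 7): P = [1, 2, 5] / [3, 4] / [6] / [7];  Q = [1, 5, 6] / [2, 7] / [3] / [4]
Final shape: (3, 2, 1, 1).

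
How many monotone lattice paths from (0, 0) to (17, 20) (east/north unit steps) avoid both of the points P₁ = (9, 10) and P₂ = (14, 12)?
Number of paths = 10589661456

Inclusion–exclusion. Total paths: C(37, 17) = 15905368710. Through P₁: C(19, 9)·C(18, 8) = 4042276524. Through P₂: C(26, 14)·C(11, 3) = 1593520500. Since P₁ is strictly southwest of P₂, a monotone path through both must visit P₁ then P₂; paths through both = C(19, 9)·C(7, 5)·C(11, 3) = 320089770. Avoid both = 15905368710 − 4042276524 − 1593520500 + 320089770 = 10589661456.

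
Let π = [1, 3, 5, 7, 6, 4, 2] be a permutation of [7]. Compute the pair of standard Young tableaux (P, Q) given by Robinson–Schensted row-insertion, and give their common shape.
P = [1, 2, 4, 6] / [3] / [5] / [7];  Q = [1, 2, 3, 4] / [5] / [6] / [7];  common shape = (4, 1, 1, 1)

Row-insert the values π_1, π_2, … into P one at a time, bumping the leftmost entry strictly greater than the inserted value down to the next row. The recording tableau Q records, in position (i, j), the step at which that cell was added to P.
  Insert 1 (step 1): P = [1];  Q = [1]
  Insert 3 (step 2): P = [1, 3];  Q = [1, 2]
  Insert 5 (step 3): P = [1, 3, 5];  Q = [1, 2, 3]
  Insert 7 (step 4): P = [1, 3, 5, 7];  Q = [1, 2, 3, 4]
  Insert 6 (step 5): P = [1, 3, 5, 6] / [7];  Q = [1, 2, 3, 4] / [5]
  Insert 4 (step 6): P = [1, 3, 4, 6] / [5] / [7];  Q = [1, 2, 3, 4] / [5] / [6]
  Insert 2 (step 7): P = [1, 2, 4, 6] / [3] / [5] / [7];  Q = [1, 2, 3, 4] / [5] / [6] / [7]
Final shape: (4, 1, 1, 1).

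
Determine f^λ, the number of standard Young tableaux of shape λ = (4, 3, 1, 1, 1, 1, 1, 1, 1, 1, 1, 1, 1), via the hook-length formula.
# SYT of shape (4, 3, 1, 1, 1, 1, 1, 1, 1, 1, 1, 1, 1) = 29835

Hook-length formula: f^λ = n! / Π hook(c), product over all cells c of the Young diagram. For λ = (4, 3, 1, 1, 1, 1, 1, 1, 1, 1, 1, 1, 1), n = 18 boxes. Hook lengths by row (left-to-right, top-to-bottom): [16, 4, 3, 1]; [14, 2, 1]; [11]; [10]; [9]; [8]; [7]; [6]; [5]; [4]; [3]; [2]; [1]. Product of hooks = 214592716800. So f^λ = 18! / 214592716800 = 6402373705728000 / 214592716800 = 29835.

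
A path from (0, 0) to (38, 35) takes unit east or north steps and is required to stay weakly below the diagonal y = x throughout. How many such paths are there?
Number of paths = 84832254137763216672

By the reflection principle (André's argument), the number of monotone paths to (38, 35) with n ≤ m that never go above y = x is C(73, 38) − C(73, 39) = 827114477843191362552 − 742282223705428145880 = 84832254137763216672.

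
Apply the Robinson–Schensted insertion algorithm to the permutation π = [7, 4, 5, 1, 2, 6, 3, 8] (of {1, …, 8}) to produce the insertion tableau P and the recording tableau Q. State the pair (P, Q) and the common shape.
P = [1, 2, 3, 8] / [4, 5, 6] / [7];  Q = [1, 3, 6, 8] / [2, 5, 7] / [4];  common shape = (4, 3, 1)

Row-insert the values π_1, π_2, … into P one at a time, bumping the leftmost entry strictly greater than the inserted value down to the next row. The recording tableau Q records, in position (i, j), the step at which that cell was added to P.
  Insert 7 (step 1): P = [7];  Q = [1]
  Insert 4 (step 2): P = [4] / [7];  Q = [1] / [2]
  Insert 5 (step 3): P = [4, 5] / [7];  Q = [1, 3] / [2]
  Insert 1 (step 4): P = [1, 5] / [4] / [7];  Q = [1, 3] / [2] / [4]
  Insert 2 (step 5): P = [1, 2] / [4, 5] / [7];  Q = [1, 3] / [2, 5] / [4]
  Insert 6 (step 6): P = [1, 2, 6] / [4, 5] / [7];  Q = [1, 3, 6] / [2, 5] / [4]
  Insert 3 (step 7): P = [1, 2, 3] / [4, 5, 6] / [7];  Q = [1, 3, 6] / [2, 5, 7] / [4]
  Insert 8 (step 8): P = [1, 2, 3, 8] / [4, 5, 6] / [7];  Q = [1, 3, 6, 8] / [2, 5, 7] / [4]
Final shape: (4, 3, 1).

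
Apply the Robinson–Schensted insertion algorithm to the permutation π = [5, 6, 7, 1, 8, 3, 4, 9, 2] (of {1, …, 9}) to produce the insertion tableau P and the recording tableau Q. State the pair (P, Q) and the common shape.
P = [1, 2, 4, 8, 9] / [3, 6, 7] / [5];  Q = [1, 2, 3, 5, 8] / [4, 6, 7] / [9];  common shape = (5, 3, 1)

Row-insert the values π_1, π_2, … into P one at a time, bumping the leftmost entry strictly greater than the inserted value down to the next row. The recording tableau Q records, in position (i, j), the step at which that cell was added to P.
  Insert 5 (step 1): P = [5];  Q = [1]
  Insert 6 (step 2): P = [5, 6];  Q = [1, 2]
  Insert 7 (step 3): P = [5, 6, 7];  Q = [1, 2, 3]
  Insert 1 (step 4): P = [1, 6, 7] / [5];  Q = [1, 2, 3] / [4]
  Insert 8 (step 5): P = [1, 6, 7, 8] / [5];  Q = [1, 2, 3, 5] / [4]
  Insert 3 (step 6): P = [1, 3, 7, 8] / [5, 6];  Q = [1, 2, 3, 5] / [4, 6]
  Insert 4 (step 7): P = [1, 3, 4, 8] / [5, 6, 7];  Q = [1, 2, 3, 5] / [4, 6, 7]
  Insert 9 (step 8): P = [1, 3, 4, 8, 9] / [5, 6, 7];  Q = [1, 2, 3, 5, 8] / [4, 6, 7]
  Insert 2 (step 9): P = [1, 2, 4, 8, 9] / [3, 6, 7] / [5];  Q = [1, 2, 3, 5, 8] / [4, 6, 7] / [9]
Final shape: (5, 3, 1).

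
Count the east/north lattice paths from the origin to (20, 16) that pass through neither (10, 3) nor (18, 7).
Number of paths = 6962017084

Inclusion–exclusion. Total paths: C(36, 20) = 7307872110. Through P₁: C(13, 10)·C(23, 10) = 327202876. Through P₂: C(25, 18)·C(11, 2) = 26438500. Since P₁ is strictly southwest of P₂, a monotone path through both must visit P₁ then P₂; paths through both = C(13, 10)·C(12, 8)·C(11, 2) = 7786350. Avoid both = 7307872110 − 327202876 − 26438500 + 7786350 = 6962017084.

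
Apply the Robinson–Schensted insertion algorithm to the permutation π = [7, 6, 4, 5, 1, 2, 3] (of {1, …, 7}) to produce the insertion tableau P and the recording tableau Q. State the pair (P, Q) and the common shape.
P = [1, 2, 3] / [4, 5] / [6] / [7];  Q = [1, 4, 7] / [2, 6] / [3] / [5];  common shape = (3, 2, 1, 1)

Row-insert the values π_1, π_2, … into P one at a time, bumping the leftmost entry strictly greater than the inserted value down to the next row. The recording tableau Q records, in position (i, j), the step at which that cell was added to P.
  Insert 7 (step 1): P = [7];  Q = [1]
  Insert 6 (step 2): P = [6] / [7];  Q = [1] / [2]
  Insert 4 (step 3): P = [4] / [6] / [7];  Q = [1] / [2] / [3]
  Insert 5 (step 4): P = [4, 5] / [6] / [7];  Q = [1, 4] / [2] / [3]
  Insert 1 (step 5): P = [1, 5] / [4] / [6] / [7];  Q = [1, 4] / [2] / [3] / [5]
  Insert 2 (step 6): P = [1, 2] / [4, 5] / [6] / [7];  Q = [1, 4] / [2, 6] / [3] / [5]
  Insert 3 (step 7): P = [1, 2, 3] / [4, 5] / [6] / [7];  Q = [1, 4, 7] / [2, 6] / [3] / [5]
Final shape: (3, 2, 1, 1).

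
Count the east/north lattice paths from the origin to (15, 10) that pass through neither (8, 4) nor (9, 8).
Number of paths = 1807960

Inclusion–exclusion. Total paths: C(25, 15) = 3268760. Through P₁: C(12, 8)·C(13, 7) = 849420. Through P₂: C(17, 9)·C(8, 6) = 680680. Since P₁ is strictly southwest of P₂, a monotone path through both must visit P₁ then P₂; paths through both = C(12, 8)·C(5, 1)·C(8, 6) = 69300. Avoid both = 3268760 − 849420 − 680680 + 69300 = 1807960.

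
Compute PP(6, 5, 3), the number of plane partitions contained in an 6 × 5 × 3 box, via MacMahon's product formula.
PP(6, 5, 3) = 3737448

Evaluate the triple product over i = 1..6, j = 1..5, k = 1..3. The factors are (2/1) · (3/2) · (4/3) · (3/2) · (4/3) · (5/4) · (4/3) · (5/4) · … (90 factors total). The numerators and denominators telescope so the product is an integer; carrying out the multiplication exactly gives PP(6, 5, 3) = 3737448.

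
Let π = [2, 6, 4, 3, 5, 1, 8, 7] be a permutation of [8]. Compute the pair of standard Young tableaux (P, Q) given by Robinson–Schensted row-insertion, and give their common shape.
P = [1, 3, 5, 7] / [2, 8] / [4] / [6];  Q = [1, 2, 5, 7] / [3, 8] / [4] / [6];  common shape = (4, 2, 1, 1)

Row-insert the values π_1, π_2, … into P one at a time, bumping the leftmost entry strictly greater than the inserted value down to the next row. The recording tableau Q records, in position (i, j), the step at which that cell was added to P.
  Insert 2 (step 1): P = [2];  Q = [1]
  Insert 6 (step 2): P = [2, 6];  Q = [1, 2]
  Insert 4 (step 3): P = [2, 4] / [6];  Q = [1, 2] / [3]
  Insert 3 (step 4): P = [2, 3] / [4] / [6];  Q = [1, 2] / [3] / [4]
  Insert 5 (step 5): P = [2, 3, 5] / [4] / [6];  Q = [1, 2, 5] / [3] / [4]
  Insert 1 (step 6): P = [1, 3, 5] / [2] / [4] / [6];  Q = [1, 2, 5] / [3] / [4] / [6]
  Insert 8 (step 7): P = [1, 3, 5, 8] / [2] / [4] / [6];  Q = [1, 2, 5, 7] / [3] / [4] / [6]
  Insert 7 (step 8): P = [1, 3, 5, 7] / [2, 8] / [4] / [6];  Q = [1, 2, 5, 7] / [3, 8] / [4] / [6]
Final shape: (4, 2, 1, 1).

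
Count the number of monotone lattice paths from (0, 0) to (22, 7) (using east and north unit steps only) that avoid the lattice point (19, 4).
Number of paths = 1383680

Total paths from (0, 0) to (22, 7): C(29, 22) = 1560780. Paths through (19, 4): (paths (0, 0) → (19, 4)) × (paths (19, 4) → (22, 7)) = C(23, 19) · C(6, 3) = 8855 · 20 = 177100. Avoidance count = 1560780 − 177100 = 1383680.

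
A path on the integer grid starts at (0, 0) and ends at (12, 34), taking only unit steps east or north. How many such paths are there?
Number of paths = 38910617655

A monotone lattice path from (0, 0) to (12, 34) consists of 12 east steps and 34 north steps in some order, so it is determined by which 12 of the 46 steps are east. The count is C(46, 12) = 38910617655.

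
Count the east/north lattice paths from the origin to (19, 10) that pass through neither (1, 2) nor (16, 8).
Number of paths = 9616395

Inclusion–exclusion. Total paths: C(29, 19) = 20030010. Through P₁: C(3, 1)·C(26, 18) = 4686825. Through P₂: C(24, 16)·C(5, 3) = 7354710. Since P₁ is strictly southwest of P₂, a monotone path through both must visit P₁ then P₂; paths through both = C(3, 1)·C(21, 15)·C(5, 3) = 1627920. Avoid both = 20030010 − 4686825 − 7354710 + 1627920 = 9616395.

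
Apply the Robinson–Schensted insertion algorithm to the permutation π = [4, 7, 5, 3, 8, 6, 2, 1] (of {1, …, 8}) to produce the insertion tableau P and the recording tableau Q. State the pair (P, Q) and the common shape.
P = [1, 5, 6] / [2, 8] / [3] / [4] / [7];  Q = [1, 2, 5] / [3, 6] / [4] / [7] / [8];  common shape = (3, 2, 1, 1, 1)

Row-insert the values π_1, π_2, … into P one at a time, bumping the leftmost entry strictly greater than the inserted value down to the next row. The recording tableau Q records, in position (i, j), the step at which that cell was added to P.
  Insert 4 (step 1): P = [4];  Q = [1]
  Insert 7 (step 2): P = [4, 7];  Q = [1, 2]
  Insert 5 (step 3): P = [4, 5] / [7];  Q = [1, 2] / [3]
  Insert 3 (step 4): P = [3, 5] / [4] / [7];  Q = [1, 2] / [3] / [4]
  Insert 8 (step 5): P = [3, 5, 8] / [4] / [7];  Q = [1, 2, 5] / [3] / [4]
  Insert 6 (step 6): P = [3, 5, 6] / [4, 8] / [7];  Q = [1, 2, 5] / [3, 6] / [4]
  Insert 2 (step 7): P = [2, 5, 6] / [3, 8] / [4] / [7];  Q = [1, 2, 5] / [3, 6] / [4] / [7]
  Insert 1 (step 8): P = [1, 5, 6] / [2, 8] / [3] / [4] / [7];  Q = [1, 2, 5] / [3, 6] / [4] / [7] / [8]
Final shape: (3, 2, 1, 1, 1).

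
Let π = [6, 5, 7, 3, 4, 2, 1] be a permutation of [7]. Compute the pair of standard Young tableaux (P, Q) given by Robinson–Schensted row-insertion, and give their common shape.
P = [1, 4] / [2, 7] / [3] / [5] / [6];  Q = [1, 3] / [2, 5] / [4] / [6] / [7];  common shape = (2, 2, 1, 1, 1)

Row-insert the values π_1, π_2, … into P one at a time, bumping the leftmost entry strictly greater than the inserted value down to the next row. The recording tableau Q records, in position (i, j), the step at which that cell was added to P.
  Insert 6 (step 1): P = [6];  Q = [1]
  Insert 5 (step 2): P = [5] / [6];  Q = [1] / [2]
  Insert 7 (step 3): P = [5, 7] / [6];  Q = [1, 3] / [2]
  Insert 3 (step 4): P = [3, 7] / [5] / [6];  Q = [1, 3] / [2] / [4]
  Insert 4 (step 5): P = [3, 4] / [5, 7] / [6];  Q = [1, 3] / [2, 5] / [4]
  Insert 2 (step 6): P = [2, 4] / [3, 7] / [5] / [6];  Q = [1, 3] / [2, 5] / [4] / [6]
  Insert 1 (step 7): P = [1, 4] / [2, 7] / [3] / [5] / [6];  Q = [1, 3] / [2, 5] / [4] / [6] / [7]
Final shape: (2, 2, 1, 1, 1).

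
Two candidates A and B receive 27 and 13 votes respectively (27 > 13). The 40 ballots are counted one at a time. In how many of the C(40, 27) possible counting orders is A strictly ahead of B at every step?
Strict-lead orderings = 4211628008

Total orderings of the 40 votes with 27 for A: C(40, 27) = 12033222880. By the Bertrand ballot formula (Cycle Lemma / reflection principle), the number of orderings in which A is strictly ahead of B throughout is (p − q)/(p + q) · C(p + q, p) = (27 − 13)/(27 + 13) · 12033222880 = 4211628008.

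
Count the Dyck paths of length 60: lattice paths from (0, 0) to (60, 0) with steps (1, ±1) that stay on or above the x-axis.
C_30 = 3814986502092304

These Dyck paths are counted by the Catalan number C_n = (1/(n + 1)) · C(2n, n). For n = 30: C_30 = (1/31) · C(60, 30) = 118264581564861424/31 = 3814986502092304.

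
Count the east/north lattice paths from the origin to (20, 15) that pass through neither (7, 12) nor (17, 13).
Number of paths = 2027670060

Inclusion–exclusion. Total paths: C(35, 20) = 3247943160. Through P₁: C(19, 7)·C(16, 13) = 28217280. Through P₂: C(30, 17)·C(5, 3) = 1197598500. Since P₁ is strictly southwest of P₂, a monotone path through both must visit P₁ then P₂; paths through both = C(19, 7)·C(11, 10)·C(5, 3) = 5542680. Avoid both = 3247943160 − 28217280 − 1197598500 + 5542680 = 2027670060.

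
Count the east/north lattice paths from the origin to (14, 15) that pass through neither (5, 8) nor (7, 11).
Number of paths = 56580660

Inclusion–exclusion. Total paths: C(29, 14) = 77558760. Through P₁: C(13, 5)·C(16, 9) = 14723280. Through P₂: C(18, 7)·C(11, 7) = 10501920. Since P₁ is strictly southwest of P₂, a monotone path through both must visit P₁ then P₂; paths through both = C(13, 5)·C(5, 2)·C(11, 7) = 4247100. Avoid both = 77558760 − 14723280 − 10501920 + 4247100 = 56580660.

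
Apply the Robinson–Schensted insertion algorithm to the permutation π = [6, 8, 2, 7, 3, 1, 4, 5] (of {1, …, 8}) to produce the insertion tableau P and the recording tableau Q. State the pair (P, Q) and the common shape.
P = [1, 3, 4, 5] / [2, 7] / [6] / [8];  Q = [1, 2, 7, 8] / [3, 4] / [5] / [6];  common shape = (4, 2, 1, 1)

Row-insert the values π_1, π_2, … into P one at a time, bumping the leftmost entry strictly greater than the inserted value down to the next row. The recording tableau Q records, in position (i, j), the step at which that cell was added to P.
  Insert 6 (step 1): P = [6];  Q = [1]
  Insert 8 (step 2): P = [6, 8];  Q = [1, 2]
  Insert 2 (step 3): P = [2, 8] / [6];  Q = [1, 2] / [3]
  Insert 7 (step 4): P = [2, 7] / [6, 8];  Q = [1, 2] / [3, 4]
  Insert 3 (step 5): P = [2, 3] / [6, 7] / [8];  Q = [1, 2] / [3, 4] / [5]
  Insert 1 (step 6): P = [1, 3] / [2, 7] / [6] / [8];  Q = [1, 2] / [3, 4] / [5] / [6]
  Insert 4 (step 7): P = [1, 3, 4] / [2, 7] / [6] / [8];  Q = [1, 2, 7] / [3, 4] / [5] / [6]
  Insert 5 (step 8): P = [1, 3, 4, 5] / [2, 7] / [6] / [8];  Q = [1, 2, 7, 8] / [3, 4] / [5] / [6]
Final shape: (4, 2, 1, 1).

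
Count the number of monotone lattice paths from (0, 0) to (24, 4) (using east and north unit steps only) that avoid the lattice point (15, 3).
Number of paths = 12315

Total paths from (0, 0) to (24, 4): C(28, 24) = 20475. Paths through (15, 3): (paths (0, 0) → (15, 3)) × (paths (15, 3) → (24, 4)) = C(18, 15) · C(10, 9) = 816 · 10 = 8160. Avoidance count = 20475 − 8160 = 12315.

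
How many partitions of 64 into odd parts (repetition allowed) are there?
p_odd(64) = 16444

Enumerate partitions using only odd parts via the recurrence o(n, m) = o(n, m−2) + o(n−m, m) over odd m, starting from the largest odd part ≤ n. This gives p_odd(64) = 16444. (Euler's theorem: equals the count of distinct-part partitions.)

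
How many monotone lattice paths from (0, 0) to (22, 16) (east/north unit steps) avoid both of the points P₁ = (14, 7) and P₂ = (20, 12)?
Number of paths = 16832135430

Inclusion–exclusion. Total paths: C(38, 22) = 22239974430. Through P₁: C(21, 14)·C(17, 8) = 2826766800. Through P₂: C(32, 20)·C(6, 2) = 3386892600. Since P₁ is strictly southwest of P₂, a monotone path through both must visit P₁ then P₂; paths through both = C(21, 14)·C(11, 6)·C(6, 2) = 805820400. Avoid both = 22239974430 − 2826766800 − 3386892600 + 805820400 = 16832135430.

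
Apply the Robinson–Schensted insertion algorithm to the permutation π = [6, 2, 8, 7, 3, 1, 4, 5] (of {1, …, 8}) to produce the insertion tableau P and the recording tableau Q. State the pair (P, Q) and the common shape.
P = [1, 3, 4, 5] / [2, 7] / [6] / [8];  Q = [1, 3, 7, 8] / [2, 4] / [5] / [6];  common shape = (4, 2, 1, 1)

Row-insert the values π_1, π_2, … into P one at a time, bumping the leftmost entry strictly greater than the inserted value down to the next row. The recording tableau Q records, in position (i, j), the step at which that cell was added to P.
  Insert 6 (step 1): P = [6];  Q = [1]
  Insert 2 (step 2): P = [2] / [6];  Q = [1] / [2]
  Insert 8 (step 3): P = [2, 8] / [6];  Q = [1, 3] / [2]
  Insert 7 (step 4): P = [2, 7] / [6, 8];  Q = [1, 3] / [2, 4]
  Insert 3 (step 5): P = [2, 3] / [6, 7] / [8];  Q = [1, 3] / [2, 4] / [5]
  Insert 1 (step 6): P = [1, 3] / [2, 7] / [6] / [8];  Q = [1, 3] / [2, 4] / [5] / [6]
  Insert 4 (step 7): P = [1, 3, 4] / [2, 7] / [6] / [8];  Q = [1, 3, 7] / [2, 4] / [5] / [6]
  Insert 5 (step 8): P = [1, 3, 4, 5] / [2, 7] / [6] / [8];  Q = [1, 3, 7, 8] / [2, 4] / [5] / [6]
Final shape: (4, 2, 1, 1).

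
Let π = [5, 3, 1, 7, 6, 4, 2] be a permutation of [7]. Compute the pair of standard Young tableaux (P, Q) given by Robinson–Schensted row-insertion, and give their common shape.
P = [1, 2] / [3, 4] / [5, 6] / [7];  Q = [1, 4] / [2, 5] / [3, 6] / [7];  common shape = (2, 2, 2, 1)

Row-insert the values π_1, π_2, … into P one at a time, bumping the leftmost entry strictly greater than the inserted value down to the next row. The recording tableau Q records, in position (i, j), the step at which that cell was added to P.
  Insert 5 (step 1): P = [5];  Q = [1]
  Insert 3 (step 2): P = [3] / [5];  Q = [1] / [2]
  Insert 1 (step 3): P = [1] / [3] / [5];  Q = [1] / [2] / [3]
  Insert 7 (step 4): P = [1, 7] / [3] / [5];  Q = [1, 4] / [2] / [3]
  Insert 6 (step 5): P = [1, 6] / [3, 7] / [5];  Q = [1, 4] / [2, 5] / [3]
  Insert 4 (step 6): P = [1, 4] / [3, 6] / [5, 7];  Q = [1, 4] / [2, 5] / [3, 6]
  Insert 2 (step 7): P = [1, 2] / [3, 4] / [5, 6] / [7];  Q = [1, 4] / [2, 5] / [3, 6] / [7]
Final shape: (2, 2, 2, 1).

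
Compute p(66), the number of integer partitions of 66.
p(66) = 2323520

Compute p(n) via the recurrence p(n, m) = p(n, m−1) + p(n−m, m), where p(n, m) counts partitions of n with all parts ≤ m and p(n) = p(n, n). The base cases are p(0, m) = 1 and p(n, 0) = 0 for n > 0. Filling the table yields p(66) = 2323520. (Euler's pentagonal recurrence is an alternative.)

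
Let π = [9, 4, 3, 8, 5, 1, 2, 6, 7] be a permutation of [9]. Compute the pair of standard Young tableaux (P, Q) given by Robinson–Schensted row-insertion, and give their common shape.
P = [1, 2, 6, 7] / [3, 5] / [4, 8] / [9];  Q = [1, 4, 8, 9] / [2, 5] / [3, 7] / [6];  common shape = (4, 2, 2, 1)

Row-insert the values π_1, π_2, … into P one at a time, bumping the leftmost entry strictly greater than the inserted value down to the next row. The recording tableau Q records, in position (i, j), the step at which that cell was added to P.
  Insert 9 (step 1): P = [9];  Q = [1]
  Insert 4 (step 2): P = [4] / [9];  Q = [1] / [2]
  Insert 3 (step 3): P = [3] / [4] / [9];  Q = [1] / [2] / [3]
  Insert 8 (step 4): P = [3, 8] / [4] / [9];  Q = [1, 4] / [2] / [3]
  Insert 5 (step 5): P = [3, 5] / [4, 8] / [9];  Q = [1, 4] / [2, 5] / [3]
  Insert 1 (step 6): P = [1, 5] / [3, 8] / [4] / [9];  Q = [1, 4] / [2, 5] / [3] / [6]
  Insert 2 (step 7): P = [1, 2] / [3, 5] / [4, 8] / [9];  Q = [1, 4] / [2, 5] / [3, 7] / [6]
  Insert 6 (step 8): P = [1, 2, 6] / [3, 5] / [4, 8] / [9];  Q = [1, 4, 8] / [2, 5] / [3, 7] / [6]
  Insert 7 (step 9): P = [1, 2, 6, 7] / [3, 5] / [4, 8] / [9];  Q = [1, 4, 8, 9] / [2, 5] / [3, 7] / [6]
Final shape: (4, 2, 2, 1).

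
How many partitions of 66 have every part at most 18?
p(66, parts ≤ 18) = 1590544

Use the recurrence p(n, m) = p(n, m−1) + p(n−m, m): either the largest part is < m (count p(n, m−1)) or the largest part is exactly m (remove one copy of m, count p(n−m, m)). With p(0, ·) = 1 this gives p(66, parts ≤ 18) = 1590544. (By conjugating Young diagrams, this also counts partitions of 66 into at most 18 parts.)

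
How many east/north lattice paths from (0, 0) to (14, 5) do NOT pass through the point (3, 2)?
Number of paths = 7988

Total paths from (0, 0) to (14, 5): C(19, 14) = 11628. Paths through (3, 2): (paths (0, 0) → (3, 2)) × (paths (3, 2) → (14, 5)) = C(5, 3) · C(14, 11) = 10 · 364 = 3640. Avoidance count = 11628 − 3640 = 7988.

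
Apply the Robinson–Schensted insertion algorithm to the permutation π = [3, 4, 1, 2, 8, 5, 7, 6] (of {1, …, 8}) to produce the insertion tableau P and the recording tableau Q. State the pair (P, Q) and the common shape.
P = [1, 2, 5, 6] / [3, 4, 7] / [8];  Q = [1, 2, 5, 7] / [3, 4, 6] / [8];  common shape = (4, 3, 1)

Row-insert the values π_1, π_2, … into P one at a time, bumping the leftmost entry strictly greater than the inserted value down to the next row. The recording tableau Q records, in position (i, j), the step at which that cell was added to P.
  Insert 3 (step 1): P = [3];  Q = [1]
  Insert 4 (step 2): P = [3, 4];  Q = [1, 2]
  Insert 1 (step 3): P = [1, 4] / [3];  Q = [1, 2] / [3]
  Insert 2 (step 4): P = [1, 2] / [3, 4];  Q = [1, 2] / [3, 4]
  Insert 8 (step 5): P = [1, 2, 8] / [3, 4];  Q = [1, 2, 5] / [3, 4]
  Insert 5 (step 6): P = [1, 2, 5] / [3, 4, 8];  Q = [1, 2, 5] / [3, 4, 6]
  Insert 7 (step 7): P = [1, 2, 5, 7] / [3, 4, 8];  Q = [1, 2, 5, 7] / [3, 4, 6]
  Insert 6 (step 8): P = [1, 2, 5, 6] / [3, 4, 7] / [8];  Q = [1, 2, 5, 7] / [3, 4, 6] / [8]
Final shape: (4, 3, 1).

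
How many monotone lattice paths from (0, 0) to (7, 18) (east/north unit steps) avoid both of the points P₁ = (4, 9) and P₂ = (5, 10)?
Number of paths = 252615

Inclusion–exclusion. Total paths: C(25, 7) = 480700. Through P₁: C(13, 4)·C(12, 3) = 157300. Through P₂: C(15, 5)·C(10, 2) = 135135. Since P₁ is strictly southwest of P₂, a monotone path through both must visit P₁ then P₂; paths through both = C(13, 4)·C(2, 1)·C(10, 2) = 64350. Avoid both = 480700 − 157300 − 135135 + 64350 = 252615.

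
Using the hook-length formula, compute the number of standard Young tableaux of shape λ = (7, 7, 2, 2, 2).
# SYT of shape (7, 7, 2, 2, 2) = 19752096

Hook-length formula: f^λ = n! / Π hook(c), product over all cells c of the Young diagram. For λ = (7, 7, 2, 2, 2), n = 20 boxes. Hook lengths by row (left-to-right, top-to-bottom): [11, 10, 6, 5, 4, 3, 2]; [10, 9, 5, 4, 3, 2, 1]; [4, 3]; [3, 2]; [2, 1]. Product of hooks = 123171840000. So f^λ = 20! / 123171840000 = 2432902008176640000 / 123171840000 = 19752096.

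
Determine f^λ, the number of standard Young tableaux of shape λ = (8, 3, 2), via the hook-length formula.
# SYT of shape (8, 3, 2) = 3432

Hook-length formula: f^λ = n! / Π hook(c), product over all cells c of the Young diagram. For λ = (8, 3, 2), n = 13 boxes. Hook lengths by row (left-to-right, top-to-bottom): [10, 9, 7, 5, 4, 3, 2, 1]; [4, 3, 1]; [2, 1]. Product of hooks = 1814400. So f^λ = 13! / 1814400 = 6227020800 / 1814400 = 3432.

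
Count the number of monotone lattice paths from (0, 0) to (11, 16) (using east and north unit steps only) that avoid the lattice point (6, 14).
Number of paths = 12223935

Total paths from (0, 0) to (11, 16): C(27, 11) = 13037895. Paths through (6, 14): (paths (0, 0) → (6, 14)) × (paths (6, 14) → (11, 16)) = C(20, 6) · C(7, 5) = 38760 · 21 = 813960. Avoidance count = 13037895 − 813960 = 12223935.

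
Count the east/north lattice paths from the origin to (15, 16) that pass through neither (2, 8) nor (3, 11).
Number of paths = 290244553

Inclusion–exclusion. Total paths: C(31, 15) = 300540195. Through P₁: C(10, 2)·C(21, 13) = 9157050. Through P₂: C(14, 3)·C(17, 12) = 2252432. Since P₁ is strictly southwest of P₂, a monotone path through both must visit P₁ then P₂; paths through both = C(10, 2)·C(4, 1)·C(17, 12) = 1113840. Avoid both = 300540195 − 9157050 − 2252432 + 1113840 = 290244553.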